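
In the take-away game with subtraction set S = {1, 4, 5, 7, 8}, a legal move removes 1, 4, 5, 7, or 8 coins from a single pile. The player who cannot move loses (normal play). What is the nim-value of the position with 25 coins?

n :  0  1  2  3  4  5  6  7  8  9 10 11 12 13 14 15 16 17 18 19 20 21 22 23 24 25
G :  0  1  0  1  2  3  2  3  4  5  4  0  1  0  1  2  3  2  3  4  5  4  0  1  0  1

1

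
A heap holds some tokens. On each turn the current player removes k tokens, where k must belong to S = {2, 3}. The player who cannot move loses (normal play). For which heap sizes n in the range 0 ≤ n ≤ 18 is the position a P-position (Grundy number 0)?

0, 1, 5, 6, 10, 11, 15, 16

n :  0  1  2  3  4  5  6  7  8  9 10 11 12 13 14 15 16 17 18
G :  0  0  1  1  2  0  0  1  1  2  0  0  1  1  2  0  0  1  1
P-positions are exactly the n with G(n) = 0.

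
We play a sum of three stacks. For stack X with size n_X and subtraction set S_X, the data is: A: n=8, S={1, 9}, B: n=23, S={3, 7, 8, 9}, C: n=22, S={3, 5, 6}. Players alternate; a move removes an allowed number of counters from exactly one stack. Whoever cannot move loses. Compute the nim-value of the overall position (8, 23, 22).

3

Stack A, S = {1, 9}:
n : 0 1 2 3 4 5 6 7 8
G : 0 1 0 1 0 1 0 1 0
G_A(8) = 0.
Stack B, S = {3, 7, 8, 9}:
n :  0  1  2  3  4  5  6  7  8  9 10 11 12 13 14 15 16 17 18 19 20 21 22 23
G :  0  0  0  1  1  1  0  2  2  1  3  3  0  2  4  1  0  0  0  1  1  1  0  2
G_B(23) = 2.
Stack C, S = {3, 5, 6}:
n :  0  1  2  3  4  5  6  7  8  9 10 11 12 13 14 15 16 17 18 19 20 21 22
G :  0  0  0  1  1  1  2  2  2  0  0  0  1  1  1  2  2  2  0  0  0  1  1
G_C(22) = 1.
Combined Grundy value = 0 ⊕ 2 ⊕ 1 = 3.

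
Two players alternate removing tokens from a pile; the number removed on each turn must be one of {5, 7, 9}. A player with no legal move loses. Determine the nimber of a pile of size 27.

2

n :  0  1  2  3  4  5  6  7  8  9 10 11 12 13 14 15 16 17 18 19 20 21 22 23 24 25 26 27
G :  0  0  0  0  0  1  1  1  1  1  2  2  2  2  0  0  0  0  0  1  1  1  1  1  2  2  2  2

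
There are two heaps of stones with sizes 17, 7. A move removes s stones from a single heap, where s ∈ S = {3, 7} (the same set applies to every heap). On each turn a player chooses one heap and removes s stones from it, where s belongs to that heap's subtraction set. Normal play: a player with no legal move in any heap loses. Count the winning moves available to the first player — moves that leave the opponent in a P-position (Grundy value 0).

0

All heaps use S = {3, 7}:
G(0) = 0
G(1) = mex{} = 0
G(2) = mex{} = 0
G(3) = mex{0} = 1
G(4) = mex{0} = 1
G(5) = mex{0} = 1
G(6) = mex{1} = 0
G(7) = mex{1,0} = 2
G(8) = mex{1,0} = 2
G(9) = mex{0,0} = 1
G(10) = mex{2,1} = 0
G(11) = mex{2,1} = 0
G(12) = mex{1,1} = 0
G(13) = mex{0,0} = 1
G(14) = mex{0,2} = 1
G(15) = mex{0,2} = 1
G(16) = mex{1,1} = 0
G(17) = mex{1,0} = 2
Heap A: G(17) = 2.
Heap B: G(7) = 2.
Combined Grundy value = 2 ⊕ 2 = 0.
A winning move leaves total XOR = 0, i.e. changes one component's Grundy value g to g ⊕ X where X is the current total.
Heap A: target g' = 2⊕0 = 2, but every legal move changes the Grundy value (mex property), so 0 moves.
Heap B: target g' = 2⊕0 = 2, but every legal move changes the Grundy value (mex property), so 0 moves.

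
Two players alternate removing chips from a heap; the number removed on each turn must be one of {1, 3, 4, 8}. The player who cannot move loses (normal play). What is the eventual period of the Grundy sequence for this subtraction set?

G(0) = 0
G(1) = mex{0} = 1
G(2) = mex{1} = 0
G(3) = mex{0,0} = 1
G(4) = mex{1,1,0} = 2
G(5) = mex{2,0,1} = 3
G(6) = mex{3,1,0} = 2
G(7) = mex{2,2,1} = 0
G(8) = mex{0,3,2,0} = 1
G(9) = mex{1,2,3,1} = 0
G(10) = mex{0,0,2,0} = 1
G(11) = mex{1,1,0,1} = 2
G(12) = mex{2,0,1,2} = 3
G(13) = mex{3,1,0,3} = 2
G(14) = mex{2,2,1,2} = 0
G(15) = mex{0,3,2,0} = 1
G(16) = mex{1,2,3,1} = 0
G(n+7) = G(n) holds for n = 0,…,7 (a full window of length max(S) = 8), so the sequence is purely periodic with period 7.

7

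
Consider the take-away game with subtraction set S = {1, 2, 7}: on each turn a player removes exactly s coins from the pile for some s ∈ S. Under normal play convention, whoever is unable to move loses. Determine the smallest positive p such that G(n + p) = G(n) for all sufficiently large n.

n :  0  1  2  3  4  5  6  7  8  9 10 11 12 13 14
G :  0  1  2  0  1  2  0  1  2  0  1  2  0  1  2
G(n+3) = G(n) holds for n = 0,…,6 (a full window of length max(S) = 7), so the sequence is purely periodic with period 3.

3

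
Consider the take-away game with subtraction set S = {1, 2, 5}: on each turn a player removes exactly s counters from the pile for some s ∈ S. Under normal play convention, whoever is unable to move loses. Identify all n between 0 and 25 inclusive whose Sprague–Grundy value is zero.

n :  0  1  2  3  4  5  6  7  8  9 10 11 12 13 14 15 16 17 18 19 20 21 22 23 24 25
G :  0  1  2  0  1  2  0  1  2  0  1  2  0  1  2  0  1  2  0  1  2  0  1  2  0  1
P-positions are exactly the n with G(n) = 0.

0, 3, 6, 9, 12, 15, 18, 21, 24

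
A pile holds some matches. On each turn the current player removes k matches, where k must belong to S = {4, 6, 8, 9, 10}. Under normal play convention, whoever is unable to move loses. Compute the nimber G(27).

n :  0  1  2  3  4  5  6  7  8  9 10 11 12 13 14 15 16 17 18 19 20 21 22 23 24 25 26 27
G :  0  0  0  0  1  1  1  1  2  2  2  2  3  3  0  0  0  0  1  1  1  1  2  2  2  2  3  3

3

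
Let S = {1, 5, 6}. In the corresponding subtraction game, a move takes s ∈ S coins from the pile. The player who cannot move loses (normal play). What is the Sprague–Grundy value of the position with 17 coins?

2

n :  0  1  2  3  4  5  6  7  8  9 10 11 12 13 14 15 16 17
G :  0  1  0  1  0  1  2  3  2  3  2  0  1  0  1  0  1  2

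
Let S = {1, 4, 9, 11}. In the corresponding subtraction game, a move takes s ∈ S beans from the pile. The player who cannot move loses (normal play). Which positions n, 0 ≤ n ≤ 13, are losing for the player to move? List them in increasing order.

n :  0  1  2  3  4  5  6  7  8  9 10 11 12 13
G :  0  1  0  1  2  0  1  0  1  2  0  1  0  1
P-positions are exactly the n with G(n) = 0.

0, 2, 5, 7, 10, 12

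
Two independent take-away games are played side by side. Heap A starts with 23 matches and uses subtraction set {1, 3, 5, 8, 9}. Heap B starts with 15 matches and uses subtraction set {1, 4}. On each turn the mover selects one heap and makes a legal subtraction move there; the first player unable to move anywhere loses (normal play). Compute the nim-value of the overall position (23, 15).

Heap A, S = {1, 3, 5, 8, 9}:
G(0) = 0
G(1) = mex{0} = 1
G(2) = mex{1} = 0
G(3) = mex{0,0} = 1
G(4) = mex{1,1} = 0
G(5) = mex{0,0,0} = 1
G(6) = mex{1,1,1} = 0
G(7) = mex{0,0,0} = 1
G(8) = mex{1,1,1,0} = 2
G(9) = mex{2,0,0,1,0} = 3
G(10) = mex{3,1,1,0,1} = 2
G(11) = mex{2,2,0,1,0} = 3
G(12) = mex{3,3,1,0,1} = 2
G(13) = mex{2,2,2,1,0} = 3
G(14) = mex{3,3,3,0,1} = 2
G(15) = mex{2,2,2,1,0} = 3
G(16) = mex{3,3,3,2,1} = 0
G(17) = mex{0,2,2,3,2} = 1
G(18) = mex{1,3,3,2,3} = 0
G(19) = mex{0,0,2,3,2} = 1
G(20) = mex{1,1,3,2,3} = 0
G(21) = mex{0,0,0,3,2} = 1
G(22) = mex{1,1,1,2,3} = 0
G(23) = mex{0,0,0,3,2} = 1
G_A(23) = 1.
Heap B, S = {1, 4}:
G(0) = 0
G(1) = mex{0} = 1
G(2) = mex{1} = 0
G(3) = mex{0} = 1
G(4) = mex{1,0} = 2
G(5) = mex{2,1} = 0
G(6) = mex{0,0} = 1
G(7) = mex{1,1} = 0
G(8) = mex{0,2} = 1
G(9) = mex{1,0} = 2
G(10) = mex{2,1} = 0
G(11) = mex{0,0} = 1
G(12) = mex{1,1} = 0
G(13) = mex{0,2} = 1
G(14) = mex{1,0} = 2
G(15) = mex{2,1} = 0
G_B(15) = 0.
Combined Grundy value = 1 ⊕ 0 = 1.

1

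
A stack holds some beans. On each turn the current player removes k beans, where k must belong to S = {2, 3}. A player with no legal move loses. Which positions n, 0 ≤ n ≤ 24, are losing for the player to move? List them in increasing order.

n :  0  1  2  3  4  5  6  7  8  9 10 11 12 13 14 15 16 17 18 19 20 21 22 23 24
G :  0  0  1  1  2  0  0  1  1  2  0  0  1  1  2  0  0  1  1  2  0  0  1  1  2
P-positions are exactly the n with G(n) = 0.

0, 1, 5, 6, 10, 11, 15, 16, 20, 21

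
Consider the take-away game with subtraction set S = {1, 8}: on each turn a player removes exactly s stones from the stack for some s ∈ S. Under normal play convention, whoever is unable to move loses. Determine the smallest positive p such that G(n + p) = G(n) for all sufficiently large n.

G(0) = 0
G(1) = mex{0} = 1
G(2) = mex{1} = 0
G(3) = mex{0} = 1
G(4) = mex{1} = 0
G(5) = mex{0} = 1
G(6) = mex{1} = 0
G(7) = mex{0} = 1
G(8) = mex{1,0} = 2
G(9) = mex{2,1} = 0
G(10) = mex{0,0} = 1
G(11) = mex{1,1} = 0
G(12) = mex{0,0} = 1
G(13) = mex{1,1} = 0
G(14) = mex{0,0} = 1
G(15) = mex{1,1} = 0
G(16) = mex{0,2} = 1
G(17) = mex{1,0} = 2
G(18) = mex{2,1} = 0
G(19) = mex{0,0} = 1
G(n+9) = G(n) holds for n = 0,…,7 (a full window of length max(S) = 8), so the sequence is purely periodic with period 9.

9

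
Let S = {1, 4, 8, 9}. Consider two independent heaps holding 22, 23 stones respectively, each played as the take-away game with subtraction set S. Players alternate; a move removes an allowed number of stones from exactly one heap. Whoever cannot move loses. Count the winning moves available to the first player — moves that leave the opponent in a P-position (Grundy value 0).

4

All heaps use S = {1, 4, 8, 9}:
G(0) = 0
G(1) = mex{0} = 1
G(2) = mex{1} = 0
G(3) = mex{0} = 1
G(4) = mex{1,0} = 2
G(5) = mex{2,1} = 0
G(6) = mex{0,0} = 1
G(7) = mex{1,1} = 0
G(8) = mex{0,2,0} = 1
G(9) = mex{1,0,1,0} = 2
G(10) = mex{2,1,0,1} = 3
G(11) = mex{3,0,1,0} = 2
G(12) = mex{2,1,2,1} = 0
G(13) = mex{0,2,0,2} = 1
G(14) = mex{1,3,1,0} = 2
G(15) = mex{2,2,0,1} = 3
G(16) = mex{3,0,1,0} = 2
G(17) = mex{2,1,2,1} = 0
G(18) = mex{0,2,3,2} = 1
G(19) = mex{1,3,2,3} = 0
G(20) = mex{0,2,0,2} = 1
G(21) = mex{1,0,1,0} = 2
G(22) = mex{2,1,2,1} = 0
G(23) = mex{0,0,3,2} = 1
Heap A: G(22) = 0.
Heap B: G(23) = 1.
Combined Grundy value = 0 ⊕ 1 = 1.
A winning move leaves total XOR = 0, i.e. changes one component's Grundy value g to g ⊕ X where X is the current total.
Heap A: need g' = 0⊕1 = 1. Options: 22−1→G=2, 22−4→G=1, 22−8→G=2, 22−9→G=1. Hits: 2.
Heap B: need g' = 1⊕1 = 0. Options: 23−1→G=0, 23−4→G=0, 23−8→G=3, 23−9→G=2. Hits: 2.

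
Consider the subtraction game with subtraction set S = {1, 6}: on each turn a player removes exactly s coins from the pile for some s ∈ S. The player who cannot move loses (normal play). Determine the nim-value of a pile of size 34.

2

G(0) = 0
G(1) = mex{0} = 1
G(2) = mex{1} = 0
G(3) = mex{0} = 1
G(4) = mex{1} = 0
G(5) = mex{0} = 1
G(6) = mex{1,0} = 2
G(7) = mex{2,1} = 0
G(8) = mex{0,0} = 1
G(9) = mex{1,1} = 0
G(10) = mex{0,0} = 1
G(11) = mex{1,1} = 0
G(12) = mex{0,2} = 1
G(13) = mex{1,0} = 2
G(14) = mex{2,1} = 0
G(15) = mex{0,0} = 1
G(16) = mex{1,1} = 0
G(17) = mex{0,0} = 1
G(18) = mex{1,1} = 0
G(19) = mex{0,2} = 1
G(20) = mex{1,0} = 2
G(21) = mex{2,1} = 0
G(22) = mex{0,0} = 1
G(23) = mex{1,1} = 0
G(24) = mex{0,0} = 1
G(25) = mex{1,1} = 0
G(26) = mex{0,2} = 1
G(27) = mex{1,0} = 2
G(28) = mex{2,1} = 0
G(29) = mex{0,0} = 1
G(30) = mex{1,1} = 0
G(31) = mex{0,0} = 1
G(32) = mex{1,1} = 0
G(33) = mex{0,2} = 1
G(34) = mex{1,0} = 2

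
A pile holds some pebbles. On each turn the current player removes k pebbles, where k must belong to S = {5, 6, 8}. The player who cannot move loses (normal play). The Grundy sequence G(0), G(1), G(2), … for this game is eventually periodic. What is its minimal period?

G(0) = 0
G(1) = mex{} = 0
G(2) = mex{} = 0
G(3) = mex{} = 0
G(4) = mex{} = 0
G(5) = mex{0} = 1
G(6) = mex{0,0} = 1
G(7) = mex{0,0} = 1
G(8) = mex{0,0,0} = 1
G(9) = mex{0,0,0} = 1
G(10) = mex{1,0,0} = 2
G(11) = mex{1,1,0} = 2
G(12) = mex{1,1,0} = 2
G(13) = mex{1,1,1} = 0
G(14) = mex{1,1,1} = 0
G(15) = mex{2,1,1} = 0
G(16) = mex{2,2,1} = 0
G(17) = mex{2,2,1} = 0
G(18) = mex{0,2,2} = 1
G(19) = mex{0,0,2} = 1
G(20) = mex{0,0,2} = 1
G(21) = mex{0,0,0} = 1
G(22) = mex{0,0,0} = 1
G(23) = mex{1,0,0} = 2
G(24) = mex{1,1,0} = 2
G(25) = mex{1,1,0} = 2
G(26) = mex{1,1,1} = 0
G(27) = mex{1,1,1} = 0
G(n+13) = G(n) holds for n = 0,…,7 (a full window of length max(S) = 8), so the sequence is purely periodic with period 13.

13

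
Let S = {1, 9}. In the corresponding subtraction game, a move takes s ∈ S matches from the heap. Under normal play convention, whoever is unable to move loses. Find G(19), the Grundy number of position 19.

G(0) = 0
G(1) = mex{0} = 1
G(2) = mex{1} = 0
G(3) = mex{0} = 1
G(4) = mex{1} = 0
G(5) = mex{0} = 1
G(6) = mex{1} = 0
G(7) = mex{0} = 1
G(8) = mex{1} = 0
G(9) = mex{0,0} = 1
G(10) = mex{1,1} = 0
G(11) = mex{0,0} = 1
G(12) = mex{1,1} = 0
G(13) = mex{0,0} = 1
G(14) = mex{1,1} = 0
G(15) = mex{0,0} = 1
G(16) = mex{1,1} = 0
G(17) = mex{0,0} = 1
G(18) = mex{1,1} = 0
G(19) = mex{0,0} = 1

1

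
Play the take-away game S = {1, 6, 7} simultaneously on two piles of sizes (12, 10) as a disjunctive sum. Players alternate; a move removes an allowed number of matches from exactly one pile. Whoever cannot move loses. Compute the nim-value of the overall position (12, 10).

2

All piles use S = {1, 6, 7}:
n :  0  1  2  3  4  5  6  7  8  9 10 11 12
G :  0  1  0  1  0  1  2  3  2  3  2  3  0
Pile A: G(12) = 0.
Pile B: G(10) = 2.
Combined Grundy value = 0 ⊕ 2 = 2.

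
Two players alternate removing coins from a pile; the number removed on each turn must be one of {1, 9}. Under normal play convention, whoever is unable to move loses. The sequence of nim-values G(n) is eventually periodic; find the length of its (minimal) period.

2

n :  0  1  2  3  4  5  6  7  8  9 10 11 12 13 14
G :  0  1  0  1  0  1  0  1  0  1  0  1  0  1  0
G(n+2) = G(n) holds for n = 0,…,8 (a full window of length max(S) = 9), so the sequence is purely periodic with period 2.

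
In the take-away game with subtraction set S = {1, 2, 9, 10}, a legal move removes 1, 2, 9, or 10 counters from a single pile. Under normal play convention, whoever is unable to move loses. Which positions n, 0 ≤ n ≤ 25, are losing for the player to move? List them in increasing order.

0, 3, 6, 11, 14, 17, 22, 25

G(0) = 0
G(1) = mex{0} = 1
G(2) = mex{1,0} = 2
G(3) = mex{2,1} = 0
G(4) = mex{0,2} = 1
G(5) = mex{1,0} = 2
G(6) = mex{2,1} = 0
G(7) = mex{0,2} = 1
G(8) = mex{1,0} = 2
G(9) = mex{2,1,0} = 3
G(10) = mex{3,2,1,0} = 4
G(11) = mex{4,3,2,1} = 0
G(12) = mex{0,4,0,2} = 1
G(13) = mex{1,0,1,0} = 2
G(14) = mex{2,1,2,1} = 0
G(15) = mex{0,2,0,2} = 1
G(16) = mex{1,0,1,0} = 2
G(17) = mex{2,1,2,1} = 0
G(18) = mex{0,2,3,2} = 1
G(19) = mex{1,0,4,3} = 2
G(20) = mex{2,1,0,4} = 3
G(21) = mex{3,2,1,0} = 4
G(22) = mex{4,3,2,1} = 0
G(23) = mex{0,4,0,2} = 1
G(24) = mex{1,0,1,0} = 2
G(25) = mex{2,1,2,1} = 0
P-positions are exactly the n with G(n) = 0.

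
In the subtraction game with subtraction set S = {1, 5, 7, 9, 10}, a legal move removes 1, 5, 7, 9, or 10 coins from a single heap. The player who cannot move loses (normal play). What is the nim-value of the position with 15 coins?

n :  0  1  2  3  4  5  6  7  8  9 10 11 12 13 14 15
G :  0  1  0  1  0  1  0  1  0  1  2  3  2  3  2  3

3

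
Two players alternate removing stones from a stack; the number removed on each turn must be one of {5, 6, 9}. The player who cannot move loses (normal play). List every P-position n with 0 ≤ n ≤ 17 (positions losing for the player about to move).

n :  0  1  2  3  4  5  6  7  8  9 10 11 12 13 14 15 16 17
G :  0  0  0  0  0  1  1  1  1  1  2  2  2  2  0  0  0  0
P-positions are exactly the n with G(n) = 0.

0, 1, 2, 3, 4, 14, 15, 16, 17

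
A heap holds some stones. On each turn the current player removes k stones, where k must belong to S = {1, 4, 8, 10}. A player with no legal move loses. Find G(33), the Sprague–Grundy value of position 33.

0

G(0) = 0
G(1) = mex{0} = 1
G(2) = mex{1} = 0
G(3) = mex{0} = 1
G(4) = mex{1,0} = 2
G(5) = mex{2,1} = 0
G(6) = mex{0,0} = 1
G(7) = mex{1,1} = 0
G(8) = mex{0,2,0} = 1
G(9) = mex{1,0,1} = 2
G(10) = mex{2,1,0,0} = 3
G(11) = mex{3,0,1,1} = 2
G(12) = mex{2,1,2,0} = 3
G(13) = mex{3,2,0,1} = 4
G(14) = mex{4,3,1,2} = 0
G(15) = mex{0,2,0,0} = 1
G(16) = mex{1,3,1,1} = 0
G(17) = mex{0,4,2,0} = 1
G(18) = mex{1,0,3,1} = 2
G(19) = mex{2,1,2,2} = 0
G(20) = mex{0,0,3,3} = 1
G(21) = mex{1,1,4,2} = 0
G(22) = mex{0,2,0,3} = 1
G(23) = mex{1,0,1,4} = 2
G(24) = mex{2,1,0,0} = 3
G(25) = mex{3,0,1,1} = 2
G(26) = mex{2,1,2,0} = 3
G(27) = mex{3,2,0,1} = 4
G(28) = mex{4,3,1,2} = 0
G(29) = mex{0,2,0,0} = 1
G(30) = mex{1,3,1,1} = 0
G(31) = mex{0,4,2,0} = 1
G(32) = mex{1,0,3,1} = 2
G(33) = mex{2,1,2,2} = 0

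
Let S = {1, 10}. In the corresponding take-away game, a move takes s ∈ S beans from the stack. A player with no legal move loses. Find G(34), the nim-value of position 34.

G(0) = 0
G(1) = mex{0} = 1
G(2) = mex{1} = 0
G(3) = mex{0} = 1
G(4) = mex{1} = 0
G(5) = mex{0} = 1
G(6) = mex{1} = 0
G(7) = mex{0} = 1
G(8) = mex{1} = 0
G(9) = mex{0} = 1
G(10) = mex{1,0} = 2
G(11) = mex{2,1} = 0
G(12) = mex{0,0} = 1
G(13) = mex{1,1} = 0
G(14) = mex{0,0} = 1
G(15) = mex{1,1} = 0
G(16) = mex{0,0} = 1
G(17) = mex{1,1} = 0
G(18) = mex{0,0} = 1
G(19) = mex{1,1} = 0
G(20) = mex{0,2} = 1
G(21) = mex{1,0} = 2
G(22) = mex{2,1} = 0
G(23) = mex{0,0} = 1
G(24) = mex{1,1} = 0
G(25) = mex{0,0} = 1
G(26) = mex{1,1} = 0
G(27) = mex{0,0} = 1
G(28) = mex{1,1} = 0
G(29) = mex{0,0} = 1
G(30) = mex{1,1} = 0
G(31) = mex{0,2} = 1
G(32) = mex{1,0} = 2
G(33) = mex{2,1} = 0
G(34) = mex{0,0} = 1

1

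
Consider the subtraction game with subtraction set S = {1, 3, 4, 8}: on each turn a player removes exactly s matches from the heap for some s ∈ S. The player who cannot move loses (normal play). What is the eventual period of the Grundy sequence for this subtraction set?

n :  0  1  2  3  4  5  6  7  8  9 10 11 12 13 14 15 16
G :  0  1  0  1  2  3  2  0  1  0  1  2  3  2  0  1  0
G(n+7) = G(n) holds for n = 0,…,7 (a full window of length max(S) = 8), so the sequence is purely periodic with period 7.

7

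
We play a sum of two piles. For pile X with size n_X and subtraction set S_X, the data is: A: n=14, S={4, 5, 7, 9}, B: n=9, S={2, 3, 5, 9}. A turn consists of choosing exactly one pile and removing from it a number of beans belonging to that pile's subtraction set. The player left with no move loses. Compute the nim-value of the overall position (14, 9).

Pile A, S = {4, 5, 7, 9}:
n :  0  1  2  3  4  5  6  7  8  9 10 11 12 13 14
G :  0  0  0  0  1  1  1  1  2  2  2  2  3  0  0
G_A(14) = 0.
Pile B, S = {2, 3, 5, 9}:
G(0) = 0
G(1) = mex{} = 0
G(2) = mex{0} = 1
G(3) = mex{0,0} = 1
G(4) = mex{1,0} = 2
G(5) = mex{1,1,0} = 2
G(6) = mex{2,1,0} = 3
G(7) = mex{2,2,1} = 0
G(8) = mex{3,2,1} = 0
G(9) = mex{0,3,2,0} = 1
G_B(9) = 1.
Combined Grundy value = 0 ⊕ 1 = 1.

1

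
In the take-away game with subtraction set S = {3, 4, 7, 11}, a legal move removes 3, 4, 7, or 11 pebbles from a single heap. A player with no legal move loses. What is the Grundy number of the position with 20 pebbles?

2

n :  0  1  2  3  4  5  6  7  8  9 10 11 12 13 14 15 16 17 18 19 20
G :  0  0  0  1  1  1  2  2  2  3  0  3  4  1  4  0  0  3  1  1  2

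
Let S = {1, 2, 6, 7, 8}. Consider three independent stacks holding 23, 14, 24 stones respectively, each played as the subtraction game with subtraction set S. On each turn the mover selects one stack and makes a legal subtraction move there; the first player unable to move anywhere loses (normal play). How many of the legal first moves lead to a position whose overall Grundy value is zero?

All stacks use S = {1, 2, 6, 7, 8}:
n :  0  1  2  3  4  5  6  7  8  9 10 11 12 13 14 15 16 17 18 19 20 21 22 23 24
G :  0  1  2  0  1  2  3  4  5  3  4  5  0  1  2  0  1  2  3  4  5  3  4  5  0
Stack A: G(23) = 5.
Stack B: G(14) = 2.
Stack C: G(24) = 0.
Combined Grundy value = 5 ⊕ 2 ⊕ 0 = 7.
A winning move leaves total XOR = 0, i.e. changes one component's Grundy value g to g ⊕ X where X is the current total.
Stack A: need g' = 5⊕7 = 2. Options: 23−1→G=4, 23−2→G=3, 23−6→G=2, 23−7→G=1, 23−8→G=0. Hits: 1.
Stack B: need g' = 2⊕7 = 5. Options: 14−1→G=1, 14−2→G=0, 14−6→G=5, 14−7→G=4, 14−8→G=3. Hits: 1.
Stack C: need g' = 0⊕7 = 7. Options: 24−1→G=5, 24−2→G=4, 24−6→G=3, 24−7→G=2, 24−8→G=1. Hits: 0.

2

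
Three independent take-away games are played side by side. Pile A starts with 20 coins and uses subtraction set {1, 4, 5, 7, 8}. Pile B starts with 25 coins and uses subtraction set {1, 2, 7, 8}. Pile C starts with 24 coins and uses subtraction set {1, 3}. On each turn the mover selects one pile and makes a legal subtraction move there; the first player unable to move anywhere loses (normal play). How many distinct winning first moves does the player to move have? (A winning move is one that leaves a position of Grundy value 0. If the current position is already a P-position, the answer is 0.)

Pile A, S = {1, 4, 5, 7, 8}:
n :  0  1  2  3  4  5  6  7  8  9 10 11 12 13 14 15 16 17 18 19 20
G :  0  1  0  1  2  3  2  3  4  5  4  0  1  0  1  2  3  2  3  4  5
G_A(20) = 5.
Pile B, S = {1, 2, 7, 8}:
G(0) = 0
G(1) = mex{0} = 1
G(2) = mex{1,0} = 2
G(3) = mex{2,1} = 0
G(4) = mex{0,2} = 1
G(5) = mex{1,0} = 2
G(6) = mex{2,1} = 0
G(7) = mex{0,2,0} = 1
G(8) = mex{1,0,1,0} = 2
G(9) = mex{2,1,2,1} = 0
G(10) = mex{0,2,0,2} = 1
G(11) = mex{1,0,1,0} = 2
G(12) = mex{2,1,2,1} = 0
G(13) = mex{0,2,0,2} = 1
G(14) = mex{1,0,1,0} = 2
G(15) = mex{2,1,2,1} = 0
G(16) = mex{0,2,0,2} = 1
G(17) = mex{1,0,1,0} = 2
G(18) = mex{2,1,2,1} = 0
G(19) = mex{0,2,0,2} = 1
G(20) = mex{1,0,1,0} = 2
G(21) = mex{2,1,2,1} = 0
G(22) = mex{0,2,0,2} = 1
G(23) = mex{1,0,1,0} = 2
G(24) = mex{2,1,2,1} = 0
G(25) = mex{0,2,0,2} = 1
G_B(25) = 1.
Pile C, S = {1, 3}:
G(0) = 0
G(1) = mex{0} = 1
G(2) = mex{1} = 0
G(3) = mex{0,0} = 1
G(4) = mex{1,1} = 0
G(5) = mex{0,0} = 1
G(6) = mex{1,1} = 0
G(7) = mex{0,0} = 1
G(8) = mex{1,1} = 0
G(9) = mex{0,0} = 1
G(10) = mex{1,1} = 0
G(11) = mex{0,0} = 1
G(12) = mex{1,1} = 0
G(13) = mex{0,0} = 1
G(14) = mex{1,1} = 0
G(15) = mex{0,0} = 1
G(16) = mex{1,1} = 0
G(17) = mex{0,0} = 1
G(18) = mex{1,1} = 0
G(19) = mex{0,0} = 1
G(20) = mex{1,1} = 0
G(21) = mex{0,0} = 1
G(22) = mex{1,1} = 0
G(23) = mex{0,0} = 1
G(24) = mex{1,1} = 0
G_C(24) = 0.
Combined Grundy value = 5 ⊕ 1 ⊕ 0 = 4.
A winning move leaves total XOR = 0, i.e. changes one component's Grundy value g to g ⊕ X where X is the current total.
Pile A: need g' = 5⊕4 = 1. Options: 20−1→G=4, 20−4→G=3, 20−5→G=2, 20−7→G=0, 20−8→G=1. Hits: 1.
Pile B: need g' = 1⊕4 = 5. Options: 25−1→G=0, 25−2→G=2, 25−7→G=0, 25−8→G=2. Hits: 0.
Pile C: need g' = 0⊕4 = 4. Options: 24−1→G=1, 24−3→G=1. Hits: 0.

1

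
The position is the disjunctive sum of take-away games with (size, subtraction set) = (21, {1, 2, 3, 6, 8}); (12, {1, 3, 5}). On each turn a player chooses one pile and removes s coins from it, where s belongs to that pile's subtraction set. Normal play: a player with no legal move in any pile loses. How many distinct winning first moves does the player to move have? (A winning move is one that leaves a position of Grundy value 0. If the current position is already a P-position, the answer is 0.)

2

Pile A, S = {1, 2, 3, 6, 8}:
n :  0  1  2  3  4  5  6  7  8  9 10 11 12 13 14 15 16 17 18 19 20 21
G :  0  1  2  3  0  1  2  3  4  0  1  2  3  0  1  2  3  4  0  1  2  3
G_A(21) = 3.
Pile B, S = {1, 3, 5}:
n :  0  1  2  3  4  5  6  7  8  9 10 11 12
G :  0  1  0  1  0  1  0  1  0  1  0  1  0
G_B(12) = 0.
Combined Grundy value = 3 ⊕ 0 = 3.
A winning move leaves total XOR = 0, i.e. changes one component's Grundy value g to g ⊕ X where X is the current total.
Pile A: need g' = 3⊕3 = 0. Options: 21−1→G=2, 21−2→G=1, 21−3→G=0, 21−6→G=2, 21−8→G=0. Hits: 2.
Pile B: need g' = 0⊕3 = 3. Options: 12−1→G=1, 12−3→G=1, 12−5→G=1. Hits: 0.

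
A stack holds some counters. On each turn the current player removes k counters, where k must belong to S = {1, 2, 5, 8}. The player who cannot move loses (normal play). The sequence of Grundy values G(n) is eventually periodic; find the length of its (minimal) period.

3

n :  0  1  2  3  4  5  6  7  8  9 10 11 12 13 14
G :  0  1  2  0  1  2  0  1  2  0  1  2  0  1  2
G(n+3) = G(n) holds for n = 0,…,7 (a full window of length max(S) = 8), so the sequence is purely periodic with period 3.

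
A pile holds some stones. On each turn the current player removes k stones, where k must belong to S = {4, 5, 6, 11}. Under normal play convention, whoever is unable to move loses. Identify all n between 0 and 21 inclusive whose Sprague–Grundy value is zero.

0, 1, 2, 3, 10, 17, 18, 19, 20

G(0) = 0
G(1) = mex{} = 0
G(2) = mex{} = 0
G(3) = mex{} = 0
G(4) = mex{0} = 1
G(5) = mex{0,0} = 1
G(6) = mex{0,0,0} = 1
G(7) = mex{0,0,0} = 1
G(8) = mex{1,0,0} = 2
G(9) = mex{1,1,0} = 2
G(10) = mex{1,1,1} = 0
G(11) = mex{1,1,1,0} = 2
G(12) = mex{2,1,1,0} = 3
G(13) = mex{2,2,1,0} = 3
G(14) = mex{0,2,2,0} = 1
G(15) = mex{2,0,2,1} = 3
G(16) = mex{3,2,0,1} = 4
G(17) = mex{3,3,2,1} = 0
G(18) = mex{1,3,3,1} = 0
G(19) = mex{3,1,3,2} = 0
G(20) = mex{4,3,1,2} = 0
G(21) = mex{0,4,3,0} = 1
P-positions are exactly the n with G(n) = 0.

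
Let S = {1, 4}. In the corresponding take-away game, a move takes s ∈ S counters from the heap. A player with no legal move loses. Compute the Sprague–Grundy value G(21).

n :  0  1  2  3  4  5  6  7  8  9 10 11 12 13 14 15 16 17 18 19 20 21
G :  0  1  0  1  2  0  1  0  1  2  0  1  0  1  2  0  1  0  1  2  0  1

1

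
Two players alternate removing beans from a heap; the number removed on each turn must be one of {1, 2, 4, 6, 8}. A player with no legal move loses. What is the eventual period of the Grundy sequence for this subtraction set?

10

G(0) = 0
G(1) = mex{0} = 1
G(2) = mex{1,0} = 2
G(3) = mex{2,1} = 0
G(4) = mex{0,2,0} = 1
G(5) = mex{1,0,1} = 2
G(6) = mex{2,1,2,0} = 3
G(7) = mex{3,2,0,1} = 4
G(8) = mex{4,3,1,2,0} = 5
G(9) = mex{5,4,2,0,1} = 3
G(10) = mex{3,5,3,1,2} = 0
G(11) = mex{0,3,4,2,0} = 1
G(12) = mex{1,0,5,3,1} = 2
G(13) = mex{2,1,3,4,2} = 0
G(14) = mex{0,2,0,5,3} = 1
G(15) = mex{1,0,1,3,4} = 2
G(16) = mex{2,1,2,0,5} = 3
G(17) = mex{3,2,0,1,3} = 4
G(18) = mex{4,3,1,2,0} = 5
G(19) = mex{5,4,2,0,1} = 3
G(20) = mex{3,5,3,1,2} = 0
G(21) = mex{0,3,4,2,0} = 1
G(n+10) = G(n) holds for n = 0,…,7 (a full window of length max(S) = 8), so the sequence is purely periodic with period 10.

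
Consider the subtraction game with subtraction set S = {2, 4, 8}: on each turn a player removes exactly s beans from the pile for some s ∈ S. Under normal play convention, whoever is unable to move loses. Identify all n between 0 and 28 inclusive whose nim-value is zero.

G(0) = 0
G(1) = mex{} = 0
G(2) = mex{0} = 1
G(3) = mex{0} = 1
G(4) = mex{1,0} = 2
G(5) = mex{1,0} = 2
G(6) = mex{2,1} = 0
G(7) = mex{2,1} = 0
G(8) = mex{0,2,0} = 1
G(9) = mex{0,2,0} = 1
G(10) = mex{1,0,1} = 2
G(11) = mex{1,0,1} = 2
G(12) = mex{2,1,2} = 0
G(13) = mex{2,1,2} = 0
G(14) = mex{0,2,0} = 1
G(15) = mex{0,2,0} = 1
G(16) = mex{1,0,1} = 2
G(17) = mex{1,0,1} = 2
G(18) = mex{2,1,2} = 0
G(19) = mex{2,1,2} = 0
G(20) = mex{0,2,0} = 1
G(21) = mex{0,2,0} = 1
G(22) = mex{1,0,1} = 2
G(23) = mex{1,0,1} = 2
G(24) = mex{2,1,2} = 0
G(25) = mex{2,1,2} = 0
G(26) = mex{0,2,0} = 1
G(27) = mex{0,2,0} = 1
G(28) = mex{1,0,1} = 2
P-positions are exactly the n with G(n) = 0.

0, 1, 6, 7, 12, 13, 18, 19, 24, 25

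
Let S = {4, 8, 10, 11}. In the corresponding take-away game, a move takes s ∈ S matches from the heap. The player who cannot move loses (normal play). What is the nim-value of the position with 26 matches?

G(0) = 0
G(1) = mex{} = 0
G(2) = mex{} = 0
G(3) = mex{} = 0
G(4) = mex{0} = 1
G(5) = mex{0} = 1
G(6) = mex{0} = 1
G(7) = mex{0} = 1
G(8) = mex{1,0} = 2
G(9) = mex{1,0} = 2
G(10) = mex{1,0,0} = 2
G(11) = mex{1,0,0,0} = 2
G(12) = mex{2,1,0,0} = 3
G(13) = mex{2,1,0,0} = 3
G(14) = mex{2,1,1,0} = 3
G(15) = mex{2,1,1,1} = 0
G(16) = mex{3,2,1,1} = 0
G(17) = mex{3,2,1,1} = 0
G(18) = mex{3,2,2,1} = 0
G(19) = mex{0,2,2,2} = 1
G(20) = mex{0,3,2,2} = 1
G(21) = mex{0,3,2,2} = 1
G(22) = mex{0,3,3,2} = 1
G(23) = mex{1,0,3,3} = 2
G(24) = mex{1,0,3,3} = 2
G(25) = mex{1,0,0,3} = 2
G(26) = mex{1,0,0,0} = 2

2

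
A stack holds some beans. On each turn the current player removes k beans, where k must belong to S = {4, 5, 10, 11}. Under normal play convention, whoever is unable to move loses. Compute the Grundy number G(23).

G(0) = 0
G(1) = mex{} = 0
G(2) = mex{} = 0
G(3) = mex{} = 0
G(4) = mex{0} = 1
G(5) = mex{0,0} = 1
G(6) = mex{0,0} = 1
G(7) = mex{0,0} = 1
G(8) = mex{1,0} = 2
G(9) = mex{1,1} = 0
G(10) = mex{1,1,0} = 2
G(11) = mex{1,1,0,0} = 2
G(12) = mex{2,1,0,0} = 3
G(13) = mex{0,2,0,0} = 1
G(14) = mex{2,0,1,0} = 3
G(15) = mex{2,2,1,1} = 0
G(16) = mex{3,2,1,1} = 0
G(17) = mex{1,3,1,1} = 0
G(18) = mex{3,1,2,1} = 0
G(19) = mex{0,3,0,2} = 1
G(20) = mex{0,0,2,0} = 1
G(21) = mex{0,0,2,2} = 1
G(22) = mex{0,0,3,2} = 1
G(23) = mex{1,0,1,3} = 2

2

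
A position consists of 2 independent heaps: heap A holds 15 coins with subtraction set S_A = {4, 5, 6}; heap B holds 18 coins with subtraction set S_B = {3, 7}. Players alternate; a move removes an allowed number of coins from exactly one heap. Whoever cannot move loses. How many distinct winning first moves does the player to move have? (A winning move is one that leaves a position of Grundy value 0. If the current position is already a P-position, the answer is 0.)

2

Heap A, S = {4, 5, 6}:
G(0) = 0
G(1) = mex{} = 0
G(2) = mex{} = 0
G(3) = mex{} = 0
G(4) = mex{0} = 1
G(5) = mex{0,0} = 1
G(6) = mex{0,0,0} = 1
G(7) = mex{0,0,0} = 1
G(8) = mex{1,0,0} = 2
G(9) = mex{1,1,0} = 2
G(10) = mex{1,1,1} = 0
G(11) = mex{1,1,1} = 0
G(12) = mex{2,1,1} = 0
G(13) = mex{2,2,1} = 0
G(14) = mex{0,2,2} = 1
G(15) = mex{0,0,2} = 1
G_A(15) = 1.
Heap B, S = {3, 7}:
G(0) = 0
G(1) = mex{} = 0
G(2) = mex{} = 0
G(3) = mex{0} = 1
G(4) = mex{0} = 1
G(5) = mex{0} = 1
G(6) = mex{1} = 0
G(7) = mex{1,0} = 2
G(8) = mex{1,0} = 2
G(9) = mex{0,0} = 1
G(10) = mex{2,1} = 0
G(11) = mex{2,1} = 0
G(12) = mex{1,1} = 0
G(13) = mex{0,0} = 1
G(14) = mex{0,2} = 1
G(15) = mex{0,2} = 1
G(16) = mex{1,1} = 0
G(17) = mex{1,0} = 2
G(18) = mex{1,0} = 2
G_B(18) = 2.
Combined Grundy value = 1 ⊕ 2 = 3.
A winning move leaves total XOR = 0, i.e. changes one component's Grundy value g to g ⊕ X where X is the current total.
Heap A: need g' = 1⊕3 = 2. Options: 15−4→G=0, 15−5→G=0, 15−6→G=2. Hits: 1.
Heap B: need g' = 2⊕3 = 1. Options: 18−3→G=1, 18−7→G=0. Hits: 1.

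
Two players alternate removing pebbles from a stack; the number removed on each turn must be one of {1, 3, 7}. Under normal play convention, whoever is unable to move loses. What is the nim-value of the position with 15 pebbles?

1

G(0) = 0
G(1) = mex{0} = 1
G(2) = mex{1} = 0
G(3) = mex{0,0} = 1
G(4) = mex{1,1} = 0
G(5) = mex{0,0} = 1
G(6) = mex{1,1} = 0
G(7) = mex{0,0,0} = 1
G(8) = mex{1,1,1} = 0
G(9) = mex{0,0,0} = 1
G(10) = mex{1,1,1} = 0
G(11) = mex{0,0,0} = 1
G(12) = mex{1,1,1} = 0
G(13) = mex{0,0,0} = 1
G(14) = mex{1,1,1} = 0
G(15) = mex{0,0,0} = 1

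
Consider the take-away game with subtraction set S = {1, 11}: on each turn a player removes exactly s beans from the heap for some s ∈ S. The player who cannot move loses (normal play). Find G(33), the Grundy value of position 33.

1

n :  0  1  2  3  4  5  6  7  8  9 10 11 12 13 14 15 16 17 18 19 20 21 22 23 24 25 26 27 28 29 30 31 32 33
G :  0  1  0  1  0  1  0  1  0  1  0  1  0  1  0  1  0  1  0  1  0  1  0  1  0  1  0  1  0  1  0  1  0  1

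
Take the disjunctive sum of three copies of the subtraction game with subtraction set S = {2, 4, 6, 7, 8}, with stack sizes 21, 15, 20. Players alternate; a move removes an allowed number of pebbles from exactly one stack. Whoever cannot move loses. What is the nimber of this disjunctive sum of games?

2

All stacks use S = {2, 4, 6, 7, 8}:
G(0) = 0
G(1) = mex{} = 0
G(2) = mex{0} = 1
G(3) = mex{0} = 1
G(4) = mex{1,0} = 2
G(5) = mex{1,0} = 2
G(6) = mex{2,1,0} = 3
G(7) = mex{2,1,0,0} = 3
G(8) = mex{3,2,1,0,0} = 4
G(9) = mex{3,2,1,1,0} = 4
G(10) = mex{4,3,2,1,1} = 0
G(11) = mex{4,3,2,2,1} = 0
G(12) = mex{0,4,3,2,2} = 1
G(13) = mex{0,4,3,3,2} = 1
G(14) = mex{1,0,4,3,3} = 2
G(15) = mex{1,0,4,4,3} = 2
G(16) = mex{2,1,0,4,4} = 3
G(17) = mex{2,1,0,0,4} = 3
G(18) = mex{3,2,1,0,0} = 4
G(19) = mex{3,2,1,1,0} = 4
G(20) = mex{4,3,2,1,1} = 0
G(21) = mex{4,3,2,2,1} = 0
Stack A: G(21) = 0.
Stack B: G(15) = 2.
Stack C: G(20) = 0.
Combined Grundy value = 0 ⊕ 2 ⊕ 0 = 2.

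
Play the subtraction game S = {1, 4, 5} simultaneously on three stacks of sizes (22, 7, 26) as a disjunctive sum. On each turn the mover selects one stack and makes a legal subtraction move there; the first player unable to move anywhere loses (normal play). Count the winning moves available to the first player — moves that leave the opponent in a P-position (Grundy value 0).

All stacks use S = {1, 4, 5}:
G(0) = 0
G(1) = mex{0} = 1
G(2) = mex{1} = 0
G(3) = mex{0} = 1
G(4) = mex{1,0} = 2
G(5) = mex{2,1,0} = 3
G(6) = mex{3,0,1} = 2
G(7) = mex{2,1,0} = 3
G(8) = mex{3,2,1} = 0
G(9) = mex{0,3,2} = 1
G(10) = mex{1,2,3} = 0
G(11) = mex{0,3,2} = 1
G(12) = mex{1,0,3} = 2
G(13) = mex{2,1,0} = 3
G(14) = mex{3,0,1} = 2
G(15) = mex{2,1,0} = 3
G(16) = mex{3,2,1} = 0
G(17) = mex{0,3,2} = 1
G(18) = mex{1,2,3} = 0
G(19) = mex{0,3,2} = 1
G(20) = mex{1,0,3} = 2
G(21) = mex{2,1,0} = 3
G(22) = mex{3,0,1} = 2
G(23) = mex{2,1,0} = 3
G(24) = mex{3,2,1} = 0
G(25) = mex{0,3,2} = 1
G(26) = mex{1,2,3} = 0
Stack A: G(22) = 2.
Stack B: G(7) = 3.
Stack C: G(26) = 0.
Combined Grundy value = 2 ⊕ 3 ⊕ 0 = 1.
A winning move leaves total XOR = 0, i.e. changes one component's Grundy value g to g ⊕ X where X is the current total.
Stack A: need g' = 2⊕1 = 3. Options: 22−1→G=3, 22−4→G=0, 22−5→G=1. Hits: 1.
Stack B: need g' = 3⊕1 = 2. Options: 7−1→G=2, 7−4→G=1, 7−5→G=0. Hits: 1.
Stack C: need g' = 0⊕1 = 1. Options: 26−1→G=1, 26−4→G=2, 26−5→G=3. Hits: 1.

3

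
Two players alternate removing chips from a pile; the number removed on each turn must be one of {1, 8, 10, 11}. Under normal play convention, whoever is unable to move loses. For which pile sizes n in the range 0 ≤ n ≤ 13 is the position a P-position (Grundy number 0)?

0, 2, 4, 6, 9

n :  0  1  2  3  4  5  6  7  8  9 10 11 12 13
G :  0  1  0  1  0  1  0  1  2  0  1  2  3  2
P-positions are exactly the n with G(n) = 0.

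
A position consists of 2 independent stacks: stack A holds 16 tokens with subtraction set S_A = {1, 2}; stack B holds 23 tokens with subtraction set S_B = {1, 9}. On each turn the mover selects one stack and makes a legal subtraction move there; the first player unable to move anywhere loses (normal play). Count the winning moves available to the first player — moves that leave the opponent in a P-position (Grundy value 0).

0

Stack A, S = {1, 2}:
G(0) = 0
G(1) = mex{0} = 1
G(2) = mex{1,0} = 2
G(3) = mex{2,1} = 0
G(4) = mex{0,2} = 1
G(5) = mex{1,0} = 2
G(6) = mex{2,1} = 0
G(7) = mex{0,2} = 1
G(8) = mex{1,0} = 2
G(9) = mex{2,1} = 0
G(10) = mex{0,2} = 1
G(11) = mex{1,0} = 2
G(12) = mex{2,1} = 0
G(13) = mex{0,2} = 1
G(14) = mex{1,0} = 2
G(15) = mex{2,1} = 0
G(16) = mex{0,2} = 1
G_A(16) = 1.
Stack B, S = {1, 9}:
n :  0  1  2  3  4  5  6  7  8  9 10 11 12 13 14 15 16 17 18 19 20 21 22 23
G :  0  1  0  1  0  1  0  1  0  1  0  1  0  1  0  1  0  1  0  1  0  1  0  1
G_B(23) = 1.
Combined Grundy value = 1 ⊕ 1 = 0.
A winning move leaves total XOR = 0, i.e. changes one component's Grundy value g to g ⊕ X where X is the current total.
Stack A: target g' = 1⊕0 = 1, but every legal move changes the Grundy value (mex property), so 0 moves.
Stack B: target g' = 1⊕0 = 1, but every legal move changes the Grundy value (mex property), so 0 moves.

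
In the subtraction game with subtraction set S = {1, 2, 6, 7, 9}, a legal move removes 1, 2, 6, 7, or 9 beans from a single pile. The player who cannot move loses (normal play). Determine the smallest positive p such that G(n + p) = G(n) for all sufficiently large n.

8

n :  0  1  2  3  4  5  6  7  8  9 10 11 12 13 14 15 16 17 18
G :  0  1  2  0  1  2  3  4  0  1  2  0  1  2  3  4  0  1  2
G(n+8) = G(n) holds for n = 0,…,8 (a full window of length max(S) = 9), so the sequence is purely periodic with period 8.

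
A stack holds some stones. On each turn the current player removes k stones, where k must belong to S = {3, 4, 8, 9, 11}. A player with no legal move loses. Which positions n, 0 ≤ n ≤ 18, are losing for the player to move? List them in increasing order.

0, 1, 2, 7, 14

G(0) = 0
G(1) = mex{} = 0
G(2) = mex{} = 0
G(3) = mex{0} = 1
G(4) = mex{0,0} = 1
G(5) = mex{0,0} = 1
G(6) = mex{1,0} = 2
G(7) = mex{1,1} = 0
G(8) = mex{1,1,0} = 2
G(9) = mex{2,1,0,0} = 3
G(10) = mex{0,2,0,0} = 1
G(11) = mex{2,0,1,0,0} = 3
G(12) = mex{3,2,1,1,0} = 4
G(13) = mex{1,3,1,1,0} = 2
G(14) = mex{3,1,2,1,1} = 0
G(15) = mex{4,3,0,2,1} = 5
G(16) = mex{2,4,2,0,1} = 3
G(17) = mex{0,2,3,2,2} = 1
G(18) = mex{5,0,1,3,0} = 2
P-positions are exactly the n with G(n) = 0.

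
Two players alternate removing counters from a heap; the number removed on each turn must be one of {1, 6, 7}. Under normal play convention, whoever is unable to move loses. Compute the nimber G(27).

G(0) = 0
G(1) = mex{0} = 1
G(2) = mex{1} = 0
G(3) = mex{0} = 1
G(4) = mex{1} = 0
G(5) = mex{0} = 1
G(6) = mex{1,0} = 2
G(7) = mex{2,1,0} = 3
G(8) = mex{3,0,1} = 2
G(9) = mex{2,1,0} = 3
G(10) = mex{3,0,1} = 2
G(11) = mex{2,1,0} = 3
G(12) = mex{3,2,1} = 0
G(13) = mex{0,3,2} = 1
G(14) = mex{1,2,3} = 0
G(15) = mex{0,3,2} = 1
G(16) = mex{1,2,3} = 0
G(17) = mex{0,3,2} = 1
G(18) = mex{1,0,3} = 2
G(19) = mex{2,1,0} = 3
G(20) = mex{3,0,1} = 2
G(21) = mex{2,1,0} = 3
G(22) = mex{3,0,1} = 2
G(23) = mex{2,1,0} = 3
G(24) = mex{3,2,1} = 0
G(25) = mex{0,3,2} = 1
G(26) = mex{1,2,3} = 0
G(27) = mex{0,3,2} = 1

1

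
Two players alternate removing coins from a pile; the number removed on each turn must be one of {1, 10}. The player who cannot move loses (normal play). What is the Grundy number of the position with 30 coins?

0

G(0) = 0
G(1) = mex{0} = 1
G(2) = mex{1} = 0
G(3) = mex{0} = 1
G(4) = mex{1} = 0
G(5) = mex{0} = 1
G(6) = mex{1} = 0
G(7) = mex{0} = 1
G(8) = mex{1} = 0
G(9) = mex{0} = 1
G(10) = mex{1,0} = 2
G(11) = mex{2,1} = 0
G(12) = mex{0,0} = 1
G(13) = mex{1,1} = 0
G(14) = mex{0,0} = 1
G(15) = mex{1,1} = 0
G(16) = mex{0,0} = 1
G(17) = mex{1,1} = 0
G(18) = mex{0,0} = 1
G(19) = mex{1,1} = 0
G(20) = mex{0,2} = 1
G(21) = mex{1,0} = 2
G(22) = mex{2,1} = 0
G(23) = mex{0,0} = 1
G(24) = mex{1,1} = 0
G(25) = mex{0,0} = 1
G(26) = mex{1,1} = 0
G(27) = mex{0,0} = 1
G(28) = mex{1,1} = 0
G(29) = mex{0,0} = 1
G(30) = mex{1,1} = 0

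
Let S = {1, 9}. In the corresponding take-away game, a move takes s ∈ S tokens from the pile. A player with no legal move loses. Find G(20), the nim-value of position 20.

G(0) = 0
G(1) = mex{0} = 1
G(2) = mex{1} = 0
G(3) = mex{0} = 1
G(4) = mex{1} = 0
G(5) = mex{0} = 1
G(6) = mex{1} = 0
G(7) = mex{0} = 1
G(8) = mex{1} = 0
G(9) = mex{0,0} = 1
G(10) = mex{1,1} = 0
G(11) = mex{0,0} = 1
G(12) = mex{1,1} = 0
G(13) = mex{0,0} = 1
G(14) = mex{1,1} = 0
G(15) = mex{0,0} = 1
G(16) = mex{1,1} = 0
G(17) = mex{0,0} = 1
G(18) = mex{1,1} = 0
G(19) = mex{0,0} = 1
G(20) = mex{1,1} = 0

0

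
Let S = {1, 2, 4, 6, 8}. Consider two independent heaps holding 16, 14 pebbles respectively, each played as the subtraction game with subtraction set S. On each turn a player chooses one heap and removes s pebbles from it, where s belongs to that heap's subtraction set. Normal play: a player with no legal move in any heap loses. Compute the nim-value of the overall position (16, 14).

All heaps use S = {1, 2, 4, 6, 8}:
n :  0  1  2  3  4  5  6  7  8  9 10 11 12 13 14 15 16
G :  0  1  2  0  1  2  3  4  5  3  0  1  2  0  1  2  3
Heap A: G(16) = 3.
Heap B: G(14) = 1.
Combined Grundy value = 3 ⊕ 1 = 2.

2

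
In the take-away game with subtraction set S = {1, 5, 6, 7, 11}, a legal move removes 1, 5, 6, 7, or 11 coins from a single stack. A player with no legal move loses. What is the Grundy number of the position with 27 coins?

1

G(0) = 0
G(1) = mex{0} = 1
G(2) = mex{1} = 0
G(3) = mex{0} = 1
G(4) = mex{1} = 0
G(5) = mex{0,0} = 1
G(6) = mex{1,1,0} = 2
G(7) = mex{2,0,1,0} = 3
G(8) = mex{3,1,0,1} = 2
G(9) = mex{2,0,1,0} = 3
G(10) = mex{3,1,0,1} = 2
G(11) = mex{2,2,1,0,0} = 3
G(12) = mex{3,3,2,1,1} = 0
G(13) = mex{0,2,3,2,0} = 1
G(14) = mex{1,3,2,3,1} = 0
G(15) = mex{0,2,3,2,0} = 1
G(16) = mex{1,3,2,3,1} = 0
G(17) = mex{0,0,3,2,2} = 1
G(18) = mex{1,1,0,3,3} = 2
G(19) = mex{2,0,1,0,2} = 3
G(20) = mex{3,1,0,1,3} = 2
G(21) = mex{2,0,1,0,2} = 3
G(22) = mex{3,1,0,1,3} = 2
G(23) = mex{2,2,1,0,0} = 3
G(24) = mex{3,3,2,1,1} = 0
G(25) = mex{0,2,3,2,0} = 1
G(26) = mex{1,3,2,3,1} = 0
G(27) = mex{0,2,3,2,0} = 1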